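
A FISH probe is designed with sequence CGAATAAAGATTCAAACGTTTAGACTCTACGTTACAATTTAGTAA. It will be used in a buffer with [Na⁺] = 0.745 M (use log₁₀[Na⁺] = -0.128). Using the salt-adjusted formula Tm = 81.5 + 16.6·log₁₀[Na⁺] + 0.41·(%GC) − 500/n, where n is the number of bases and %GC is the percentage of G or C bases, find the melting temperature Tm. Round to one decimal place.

Length n = 45. Counting bases: G=6, C=7, A=18, T=14
G+C = 13, so %GC = 13/45 × 100 = 28.889%
Salt term: 16.6 × (-0.128) = -2.125
GC term: 0.41 × 28.889 = 11.844; length term: −500/45 = −11.111
Tm = 81.5 + (-2.125) + 11.844 − 11.111 = 80.108 → 80.1°C

80.1°C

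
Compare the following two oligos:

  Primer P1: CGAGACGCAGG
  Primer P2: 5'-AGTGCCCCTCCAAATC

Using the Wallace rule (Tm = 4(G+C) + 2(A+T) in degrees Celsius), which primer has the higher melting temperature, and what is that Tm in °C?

Primer P2, 50°C

Primer P1: A+T=3, G+C=8 → Tm = 2(3)+4(8) = 38°C
Primer P2: A+T=7, G+C=9 → Tm = 2(7)+4(9) = 50°C
38°C vs 50°C → primer P2 is higher.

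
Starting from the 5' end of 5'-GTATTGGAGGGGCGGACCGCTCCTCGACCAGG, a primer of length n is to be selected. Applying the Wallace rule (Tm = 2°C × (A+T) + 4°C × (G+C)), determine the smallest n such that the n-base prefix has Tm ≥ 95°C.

First 28 bases: GTATTGGAGGGGCGGACCGCTCCTCGAC → Tm = 94°C (< 95°C)
First 29 bases: GTATTGGAGGGGCGGACCGCTCCTCGACC → Tm = 98°C (≥ 95°C)
Since every base adds ≥2°C, Tm only increases with n, so the threshold is first crossed at n = 29.

n = 29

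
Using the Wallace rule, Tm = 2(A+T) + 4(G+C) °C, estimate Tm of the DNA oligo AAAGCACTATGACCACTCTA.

56°C

Scanning the sequence gives A=8, G=2, T=4, C=6.
So N_AT = 12 and N_GC = 8.
Tm = 2(12) + 4(8) = 24 + 32 = 56°C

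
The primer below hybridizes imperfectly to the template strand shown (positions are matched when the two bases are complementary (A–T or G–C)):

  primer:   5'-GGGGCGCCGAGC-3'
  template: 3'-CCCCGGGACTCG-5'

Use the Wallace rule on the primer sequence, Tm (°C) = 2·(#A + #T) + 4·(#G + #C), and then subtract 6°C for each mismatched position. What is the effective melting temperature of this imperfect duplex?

Primer base counts: A=1, T=0, G=7, C=4 → A+T=1, G+C=11
Perfect-match Tm = 2(1) + 4(11) = 2 + 44 = 46°C
Mismatches (positions where the bases are not complementary): 2 (at positions 6, 8)
Effective Tm = 46 − 2×6 = 46 − 12 = 34°C

34°C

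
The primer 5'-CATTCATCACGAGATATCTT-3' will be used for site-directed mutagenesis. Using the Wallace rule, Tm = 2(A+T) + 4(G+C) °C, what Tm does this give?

54°C

Counting bases: C=5, G=2, T=7, A=6
So N_AT = 13 and N_GC = 7.
Tm = 2×13 + 4×7 = 54°C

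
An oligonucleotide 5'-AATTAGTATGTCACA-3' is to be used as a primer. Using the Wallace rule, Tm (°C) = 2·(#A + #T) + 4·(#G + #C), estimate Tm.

A=6, C=2, T=5, G=2
AT pairs contribute 11, GC pairs contribute 4.
Tm = 2×11 + 4×4 = 38°C

38°C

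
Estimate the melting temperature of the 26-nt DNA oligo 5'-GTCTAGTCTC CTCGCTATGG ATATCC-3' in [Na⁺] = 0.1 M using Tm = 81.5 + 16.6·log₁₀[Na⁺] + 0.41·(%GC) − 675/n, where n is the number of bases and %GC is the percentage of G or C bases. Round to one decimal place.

Length n = 26. Scanning the sequence gives T=9, C=8, A=4, G=5.
G+C = 13, so %GC = 13/26 × 100 = 50%
Salt term: 16.6 × (-1) = -16.6
GC term: 0.41 × 50 = 20.5; length term: −675/26 = −25.962
Tm = 81.5 + (-16.6) + 20.5 − 25.962 = 59.438 → 59.4°C

59.4°C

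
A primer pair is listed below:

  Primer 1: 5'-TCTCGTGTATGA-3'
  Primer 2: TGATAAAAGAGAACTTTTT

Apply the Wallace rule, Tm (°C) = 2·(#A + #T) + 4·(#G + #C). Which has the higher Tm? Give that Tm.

Primer 1: A+T=7, G+C=5 → Tm = 2(7)+4(5) = 34°C
Primer 2: A+T=15, G+C=4 → Tm = 2(15)+4(4) = 46°C
34°C vs 46°C → primer 2 is higher.

Primer 2, 46°C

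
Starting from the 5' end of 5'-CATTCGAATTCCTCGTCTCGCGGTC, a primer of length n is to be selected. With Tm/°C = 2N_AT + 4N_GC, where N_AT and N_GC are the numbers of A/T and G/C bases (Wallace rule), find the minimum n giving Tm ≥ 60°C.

First 19 bases: CATTCGAATTCCTCGTCTC → Tm = 56°C (< 60°C)
First 20 bases: CATTCGAATTCCTCGTCTCG → Tm = 60°C (≥ 60°C)
Each additional base adds 2°C (A/T) or 4°C (G/C), so Tm is non-decreasing in n; n = 20 is the first length to reach 60°C.

n = 20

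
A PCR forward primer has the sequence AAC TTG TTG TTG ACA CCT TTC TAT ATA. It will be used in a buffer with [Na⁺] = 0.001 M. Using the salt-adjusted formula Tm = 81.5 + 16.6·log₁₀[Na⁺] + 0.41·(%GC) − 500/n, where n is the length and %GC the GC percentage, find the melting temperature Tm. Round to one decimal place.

Length n = 27. Counting bases: G=3, A=7, T=12, C=5
G+C = 8, so %GC = 8/27 × 100 = 29.63%
Salt term: 16.6 × (-3) = -49.8
GC term: 0.41 × 29.63 = 12.148; length term: −500/27 = −18.519
Tm = 81.5 + (-49.8) + 12.148 − 18.519 = 25.329 → 25.3°C

25.3°C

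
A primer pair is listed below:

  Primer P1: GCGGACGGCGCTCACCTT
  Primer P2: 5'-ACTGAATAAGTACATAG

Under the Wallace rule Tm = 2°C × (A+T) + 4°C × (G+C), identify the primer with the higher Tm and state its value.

Primer P1: A+T=5, G+C=13 → Tm = 2(5)+4(13) = 62°C
Primer P2: A+T=12, G+C=5 → Tm = 2(12)+4(5) = 44°C
62°C vs 44°C → primer P1 is higher.

Primer P1, 62°C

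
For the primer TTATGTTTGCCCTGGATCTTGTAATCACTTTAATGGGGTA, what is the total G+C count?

15

Scanning the sequence gives G=9, T=17, C=6, A=8.
G+C = 9 + 6 = 15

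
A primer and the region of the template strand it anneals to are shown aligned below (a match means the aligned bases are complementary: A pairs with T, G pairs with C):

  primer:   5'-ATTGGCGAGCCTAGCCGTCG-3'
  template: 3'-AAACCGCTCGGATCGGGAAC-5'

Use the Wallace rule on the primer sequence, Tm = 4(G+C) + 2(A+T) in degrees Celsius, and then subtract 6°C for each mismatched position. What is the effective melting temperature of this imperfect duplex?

48°C

Primer base counts: A=3, T=4, G=7, C=6 → A+T=7, G+C=13
Perfect-match Tm = 2(7) + 4(13) = 14 + 52 = 66°C
Mismatches (positions where the bases are not complementary): 3 (at positions 1, 17, 19)
Effective Tm = 66 − 3×6 = 66 − 18 = 48°C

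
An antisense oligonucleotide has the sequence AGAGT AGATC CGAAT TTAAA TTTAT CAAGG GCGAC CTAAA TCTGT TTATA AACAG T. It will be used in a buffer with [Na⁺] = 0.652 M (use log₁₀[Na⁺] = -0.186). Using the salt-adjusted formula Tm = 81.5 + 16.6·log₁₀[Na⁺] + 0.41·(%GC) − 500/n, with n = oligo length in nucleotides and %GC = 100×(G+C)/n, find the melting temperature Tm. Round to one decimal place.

82.7°C

Length n = 56. T=17, A=21, C=8, G=10
G+C = 18, so %GC = 18/56 × 100 = 32.143%
Salt term: 16.6 × (-0.186) = -3.088
GC term: 0.41 × 32.143 = 13.179; length term: −500/56 = −8.929
Tm = 81.5 + (-3.088) + 13.179 − 8.929 = 82.662 → 82.7°C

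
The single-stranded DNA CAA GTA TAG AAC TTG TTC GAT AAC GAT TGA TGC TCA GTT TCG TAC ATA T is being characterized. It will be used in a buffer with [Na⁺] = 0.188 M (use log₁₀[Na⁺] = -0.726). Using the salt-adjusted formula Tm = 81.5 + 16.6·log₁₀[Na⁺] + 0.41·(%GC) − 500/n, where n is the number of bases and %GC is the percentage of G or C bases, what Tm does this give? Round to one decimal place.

73.5°C

Length n = 49. Scanning the sequence gives T=17, C=8, A=15, G=9.
G+C = 17, so %GC = 17/49 × 100 = 34.694%
Salt term: 16.6 × (-0.726) = -12.052
GC term: 0.41 × 34.694 = 14.225; length term: −500/49 = −10.204
Tm = 81.5 + (-12.052) + 14.225 − 10.204 = 73.469 → 73.5°C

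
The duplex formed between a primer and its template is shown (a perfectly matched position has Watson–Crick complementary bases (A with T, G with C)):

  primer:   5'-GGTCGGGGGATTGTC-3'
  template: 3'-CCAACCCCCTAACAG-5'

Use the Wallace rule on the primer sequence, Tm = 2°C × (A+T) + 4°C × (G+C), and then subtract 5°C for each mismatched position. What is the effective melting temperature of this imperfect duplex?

45°C

Primer base counts: A=1, T=4, G=8, C=2 → A+T=5, G+C=10
Perfect-match Tm = 2(5) + 4(10) = 10 + 40 = 50°C
Mismatches (positions where the bases are not complementary): 1 (at position 4)
Effective Tm = 50 − 1×5 = 50 − 5 = 45°C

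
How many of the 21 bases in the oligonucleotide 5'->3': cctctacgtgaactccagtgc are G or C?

12

Counting bases: T=5, C=8, G=4, A=4
Total G or C: 4 + 8 = 12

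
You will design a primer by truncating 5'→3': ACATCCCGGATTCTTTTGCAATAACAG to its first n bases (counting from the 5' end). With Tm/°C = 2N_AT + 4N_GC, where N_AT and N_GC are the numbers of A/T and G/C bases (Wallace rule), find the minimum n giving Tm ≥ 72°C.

n = 26

First 25 bases: ACATCCCGGATTCTTTTGCAATAAC → Tm = 70°C (< 72°C)
First 26 bases: ACATCCCGGATTCTTTTGCAATAACA → Tm = 72°C (≥ 72°C)
Since every base adds ≥2°C, Tm only increases with n, so the threshold is first crossed at n = 26.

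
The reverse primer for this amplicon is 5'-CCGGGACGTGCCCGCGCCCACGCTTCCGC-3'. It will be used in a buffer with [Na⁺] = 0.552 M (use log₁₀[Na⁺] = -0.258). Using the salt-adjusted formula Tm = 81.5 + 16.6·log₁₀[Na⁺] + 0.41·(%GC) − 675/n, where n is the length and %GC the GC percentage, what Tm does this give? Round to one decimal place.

87.9°C

Length n = 29. Counting bases: C=15, A=2, G=9, T=3
G+C = 24, so %GC = 24/29 × 100 = 82.759%
Salt term: 16.6 × (-0.258) = -4.283
GC term: 0.41 × 82.759 = 33.931; length term: −675/29 = −23.276
Tm = 81.5 + (-4.283) + 33.931 − 23.276 = 87.872 → 87.9°C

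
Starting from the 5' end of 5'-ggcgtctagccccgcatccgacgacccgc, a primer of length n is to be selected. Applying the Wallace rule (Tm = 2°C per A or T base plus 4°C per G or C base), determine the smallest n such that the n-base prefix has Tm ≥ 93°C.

n = 27

First 26 bases: GGCGTCTAGCCCCGCATCCGACGACC → Tm = 90°C (< 93°C)
First 27 bases: GGCGTCTAGCCCCGCATCCGACGACCC → Tm = 94°C (≥ 93°C)
Since every base adds ≥2°C, Tm only increases with n, so the threshold is first crossed at n = 27.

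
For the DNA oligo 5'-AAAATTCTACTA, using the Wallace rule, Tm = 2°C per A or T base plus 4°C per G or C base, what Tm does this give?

Counting bases: C=2, A=6, G=0, T=4
A+T = 10, G+C = 2
Tm = 2(10) + 4(2) = 20 + 8 = 28°C

28°C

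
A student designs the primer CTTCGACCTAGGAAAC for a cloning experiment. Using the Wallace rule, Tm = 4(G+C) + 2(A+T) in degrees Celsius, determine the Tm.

48°C

Scanning the sequence gives A=5, T=3, C=5, G=3.
So N_AT = 8 and N_GC = 8.
Tm = 2×8 + 4×8 = 48°C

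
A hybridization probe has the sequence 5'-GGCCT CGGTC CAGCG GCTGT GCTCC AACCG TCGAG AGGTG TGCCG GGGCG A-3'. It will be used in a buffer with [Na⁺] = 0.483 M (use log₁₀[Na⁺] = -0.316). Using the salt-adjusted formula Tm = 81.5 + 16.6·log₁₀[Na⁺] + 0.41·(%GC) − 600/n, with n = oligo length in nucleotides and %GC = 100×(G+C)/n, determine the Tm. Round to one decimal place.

Length n = 51. Base counts: T=8, G=21, A=6, C=16
G+C = 37, so %GC = 37/51 × 100 = 72.549%
Salt term: 16.6 × (-0.316) = -5.246
GC term: 0.41 × 72.549 = 29.745; length term: −600/51 = −11.765
Tm = 81.5 + (-5.246) + 29.745 − 11.765 = 94.234 → 94.2°C

94.2°C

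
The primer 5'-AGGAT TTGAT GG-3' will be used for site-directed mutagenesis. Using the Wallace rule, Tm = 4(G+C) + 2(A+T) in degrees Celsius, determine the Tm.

34°C

Scanning the sequence gives C=0, G=5, A=3, T=4.
So N_AT = 7 and N_GC = 5.
Tm = 4·5 + 2·7 = 20 + 14 = 34°C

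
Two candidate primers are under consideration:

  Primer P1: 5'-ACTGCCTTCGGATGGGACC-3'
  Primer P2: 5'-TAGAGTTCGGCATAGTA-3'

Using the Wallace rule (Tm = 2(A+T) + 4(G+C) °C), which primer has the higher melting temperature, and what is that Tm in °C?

Primer P1, 62°C

Primer P1: A+T=7, G+C=12 → Tm = 2(7)+4(12) = 62°C
Primer P2: A+T=10, G+C=7 → Tm = 2(10)+4(7) = 48°C
62°C vs 48°C → primer P1 is higher.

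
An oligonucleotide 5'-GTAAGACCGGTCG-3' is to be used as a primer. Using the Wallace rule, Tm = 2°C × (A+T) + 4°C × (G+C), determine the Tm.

C=3, T=2, A=3, G=5
A+T = 5, G+C = 8
Tm = 2×5 + 4×8 = 42°C

42°C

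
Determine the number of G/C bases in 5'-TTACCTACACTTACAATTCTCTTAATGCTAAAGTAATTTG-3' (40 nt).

Counting bases: A=13, C=8, T=16, G=3
G+C = 3 + 8 = 11

11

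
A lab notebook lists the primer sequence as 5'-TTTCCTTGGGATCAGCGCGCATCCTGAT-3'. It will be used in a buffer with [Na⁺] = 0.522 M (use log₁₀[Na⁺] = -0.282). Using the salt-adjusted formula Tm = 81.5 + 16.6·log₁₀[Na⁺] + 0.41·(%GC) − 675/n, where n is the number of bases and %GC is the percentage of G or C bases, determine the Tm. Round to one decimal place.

Length n = 28. G=7, C=8, T=9, A=4
G+C = 15, so %GC = 15/28 × 100 = 53.571%
Salt term: 16.6 × (-0.282) = -4.681
GC term: 0.41 × 53.571 = 21.964; length term: −675/28 = −24.107
Tm = 81.5 + (-4.681) + 21.964 − 24.107 = 74.676 → 74.7°C

74.7°C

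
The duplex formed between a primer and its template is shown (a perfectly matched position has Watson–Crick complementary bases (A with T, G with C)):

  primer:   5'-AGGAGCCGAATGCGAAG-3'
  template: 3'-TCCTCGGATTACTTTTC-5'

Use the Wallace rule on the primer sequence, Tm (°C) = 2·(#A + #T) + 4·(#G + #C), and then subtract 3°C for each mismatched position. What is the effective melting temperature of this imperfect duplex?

Primer base counts: A=6, T=1, G=7, C=3 → A+T=7, G+C=10
Perfect-match Tm = 2(7) + 4(10) = 14 + 40 = 54°C
Mismatches (positions where the bases are not complementary): 3 (at positions 8, 13, 14)
Effective Tm = 54 − 3×3 = 54 − 9 = 45°C

45°C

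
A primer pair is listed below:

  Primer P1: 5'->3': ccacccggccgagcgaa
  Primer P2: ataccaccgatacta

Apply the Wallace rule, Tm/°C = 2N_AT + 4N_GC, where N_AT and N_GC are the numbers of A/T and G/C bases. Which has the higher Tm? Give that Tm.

Primer P1, 60°C

Primer P1: A+T=4, G+C=13 → Tm = 2(4)+4(13) = 60°C
Primer P2: A+T=9, G+C=6 → Tm = 2(9)+4(6) = 42°C
60°C vs 42°C → primer P1 is higher.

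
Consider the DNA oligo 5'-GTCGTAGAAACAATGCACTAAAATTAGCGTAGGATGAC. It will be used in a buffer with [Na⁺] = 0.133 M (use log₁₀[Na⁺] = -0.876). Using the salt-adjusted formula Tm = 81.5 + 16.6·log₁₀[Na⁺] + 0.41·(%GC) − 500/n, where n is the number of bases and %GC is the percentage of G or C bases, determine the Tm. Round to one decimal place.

70.0°C

Length n = 38. T=8, A=15, C=6, G=9
G+C = 15, so %GC = 15/38 × 100 = 39.474%
Salt term: 16.6 × (-0.876) = -14.542
GC term: 0.41 × 39.474 = 16.184; length term: −500/38 = −13.158
Tm = 81.5 + (-14.542) + 16.184 − 13.158 = 69.984 → 70.0°C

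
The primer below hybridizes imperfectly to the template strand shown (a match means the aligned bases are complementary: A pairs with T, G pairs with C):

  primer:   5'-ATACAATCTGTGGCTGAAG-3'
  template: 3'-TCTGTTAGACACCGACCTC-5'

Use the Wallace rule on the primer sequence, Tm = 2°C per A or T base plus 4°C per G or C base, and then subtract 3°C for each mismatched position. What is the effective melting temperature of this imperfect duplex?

48°C

Primer base counts: A=6, T=5, G=5, C=3 → A+T=11, G+C=8
Perfect-match Tm = 2(11) + 4(8) = 22 + 32 = 54°C
Mismatches (positions where the bases are not complementary): 2 (at positions 2, 17)
Effective Tm = 54 − 2×3 = 54 − 6 = 48°C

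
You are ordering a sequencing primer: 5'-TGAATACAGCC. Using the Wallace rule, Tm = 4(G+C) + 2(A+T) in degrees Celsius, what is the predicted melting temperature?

Base counts: C=3, T=2, G=2, A=4
A+T = 6, G+C = 5
Tm = 2×6 + 4×5 = 32°C

32°C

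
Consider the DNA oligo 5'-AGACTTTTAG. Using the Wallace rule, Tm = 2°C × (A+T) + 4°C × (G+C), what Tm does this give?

C=1, T=4, G=2, A=3
AT pairs contribute 7, GC pairs contribute 3.
Tm = 2×7 + 4×3 = 26°C

26°C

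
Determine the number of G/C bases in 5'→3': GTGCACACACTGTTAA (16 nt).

Base counts: T=4, C=4, G=3, A=5
Total G or C: 3 + 4 = 7

7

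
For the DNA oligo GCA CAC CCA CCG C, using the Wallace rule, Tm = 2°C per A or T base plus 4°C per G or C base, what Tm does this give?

Counting bases: C=8, G=2, T=0, A=3
A+T = 3, G+C = 10
Tm = 2×3 + 4×10 = 46°C

46°C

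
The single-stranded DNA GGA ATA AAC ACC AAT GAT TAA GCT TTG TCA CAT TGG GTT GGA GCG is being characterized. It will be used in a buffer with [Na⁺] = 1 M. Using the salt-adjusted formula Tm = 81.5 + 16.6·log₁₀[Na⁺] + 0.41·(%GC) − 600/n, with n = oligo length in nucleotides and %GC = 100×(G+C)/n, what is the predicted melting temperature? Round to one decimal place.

85.5°C

Length n = 45. A=14, C=7, T=12, G=12
G+C = 19, so %GC = 19/45 × 100 = 42.222%
Salt term: 16.6 × (0) = 0
GC term: 0.41 × 42.222 = 17.311; length term: −600/45 = −13.333
Tm = 81.5 + (0) + 17.311 − 13.333 = 85.478 → 85.5°C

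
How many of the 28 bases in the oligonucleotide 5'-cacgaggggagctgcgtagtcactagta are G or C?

16

Base counts: T=5, A=7, G=10, C=6
Total G or C: 10 + 6 = 16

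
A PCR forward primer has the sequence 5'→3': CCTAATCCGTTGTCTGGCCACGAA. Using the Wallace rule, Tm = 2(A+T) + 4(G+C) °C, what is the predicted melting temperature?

74°C

G=5, C=8, T=6, A=5
AT pairs contribute 11, GC pairs contribute 13.
Tm = 2×11 + 4×13 = 74°C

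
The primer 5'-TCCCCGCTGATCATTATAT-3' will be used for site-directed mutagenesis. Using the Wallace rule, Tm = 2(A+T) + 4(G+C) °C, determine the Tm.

Scanning the sequence gives A=4, T=7, G=2, C=6.
A+T = 11, G+C = 8
Tm = 4·8 + 2·11 = 32 + 22 = 54°C

54°C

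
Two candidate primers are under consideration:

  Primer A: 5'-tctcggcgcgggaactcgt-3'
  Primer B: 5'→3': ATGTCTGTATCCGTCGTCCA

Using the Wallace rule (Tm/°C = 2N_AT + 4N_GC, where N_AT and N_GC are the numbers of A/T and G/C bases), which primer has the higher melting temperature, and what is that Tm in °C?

Primer A: A+T=6, G+C=13 → Tm = 2(6)+4(13) = 64°C
Primer B: A+T=10, G+C=10 → Tm = 2(10)+4(10) = 60°C
64°C vs 60°C → primer A is higher.

Primer A, 64°C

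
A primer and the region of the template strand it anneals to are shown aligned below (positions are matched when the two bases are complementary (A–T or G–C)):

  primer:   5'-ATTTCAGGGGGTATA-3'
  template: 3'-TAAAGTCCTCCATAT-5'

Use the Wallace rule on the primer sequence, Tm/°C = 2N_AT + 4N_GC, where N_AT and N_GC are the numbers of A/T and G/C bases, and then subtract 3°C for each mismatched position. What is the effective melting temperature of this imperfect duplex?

Primer base counts: A=4, T=5, G=5, C=1 → A+T=9, G+C=6
Perfect-match Tm = 2(9) + 4(6) = 18 + 24 = 42°C
Mismatches (positions where the bases are not complementary): 1 (at position 9)
Effective Tm = 42 − 1×3 = 42 − 3 = 39°C

39°C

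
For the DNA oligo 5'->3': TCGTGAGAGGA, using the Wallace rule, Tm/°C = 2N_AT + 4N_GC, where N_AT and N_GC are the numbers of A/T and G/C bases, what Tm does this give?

Base counts: A=3, T=2, G=5, C=1
So N_AT = 5 and N_GC = 6.
Tm = 2×5 + 4×6 = 34°C

34°C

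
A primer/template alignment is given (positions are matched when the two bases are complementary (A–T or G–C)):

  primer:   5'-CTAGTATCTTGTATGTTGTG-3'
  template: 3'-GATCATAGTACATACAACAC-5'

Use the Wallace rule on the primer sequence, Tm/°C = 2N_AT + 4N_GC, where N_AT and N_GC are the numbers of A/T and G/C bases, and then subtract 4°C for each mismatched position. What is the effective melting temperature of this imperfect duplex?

Primer base counts: A=3, T=10, G=5, C=2 → A+T=13, G+C=7
Perfect-match Tm = 2(13) + 4(7) = 26 + 28 = 54°C
Mismatches (positions where the bases are not complementary): 1 (at position 9)
Effective Tm = 54 − 1×4 = 54 − 4 = 50°C

50°C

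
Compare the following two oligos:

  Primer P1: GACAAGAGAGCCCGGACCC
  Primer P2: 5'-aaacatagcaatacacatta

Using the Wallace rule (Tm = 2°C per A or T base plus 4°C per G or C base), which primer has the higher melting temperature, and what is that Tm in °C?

Primer P1: A+T=6, G+C=13 → Tm = 2(6)+4(13) = 64°C
Primer P2: A+T=15, G+C=5 → Tm = 2(15)+4(5) = 50°C
64°C vs 50°C → primer P1 is higher.

Primer P1, 64°C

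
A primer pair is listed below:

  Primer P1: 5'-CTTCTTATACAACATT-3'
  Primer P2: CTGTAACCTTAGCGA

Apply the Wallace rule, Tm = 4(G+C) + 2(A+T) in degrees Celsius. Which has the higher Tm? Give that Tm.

Primer P1: A+T=12, G+C=4 → Tm = 2(12)+4(4) = 40°C
Primer P2: A+T=8, G+C=7 → Tm = 2(8)+4(7) = 44°C
40°C vs 44°C → primer P2 is higher.

Primer P2, 44°C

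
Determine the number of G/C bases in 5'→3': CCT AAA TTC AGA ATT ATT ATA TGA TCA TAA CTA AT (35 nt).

7

Counting bases: T=13, G=2, A=15, C=5
G+C = 2 + 5 = 7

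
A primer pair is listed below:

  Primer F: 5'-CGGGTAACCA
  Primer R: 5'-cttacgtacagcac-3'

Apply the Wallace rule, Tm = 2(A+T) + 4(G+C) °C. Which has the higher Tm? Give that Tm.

Primer R, 42°C

Primer F: A+T=4, G+C=6 → Tm = 2(4)+4(6) = 32°C
Primer R: A+T=7, G+C=7 → Tm = 2(7)+4(7) = 42°C
32°C vs 42°C → primer R is higher.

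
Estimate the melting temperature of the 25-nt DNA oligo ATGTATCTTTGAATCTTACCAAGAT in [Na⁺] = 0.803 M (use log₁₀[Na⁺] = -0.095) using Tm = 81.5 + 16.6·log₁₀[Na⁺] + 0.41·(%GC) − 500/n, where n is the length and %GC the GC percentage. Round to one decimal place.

Length n = 25. Counting bases: C=4, T=10, G=3, A=8
G+C = 7, so %GC = 7/25 × 100 = 28%
Salt term: 16.6 × (-0.095) = -1.577
GC term: 0.41 × 28 = 11.48; length term: −500/25 = −20
Tm = 81.5 + (-1.577) + 11.48 − 20 = 71.403 → 71.4°C

71.4°C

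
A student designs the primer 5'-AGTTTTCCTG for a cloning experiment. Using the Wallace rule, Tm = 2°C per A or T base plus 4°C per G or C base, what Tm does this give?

28°C

Scanning the sequence gives A=1, G=2, C=2, T=5.
AT pairs contribute 6, GC pairs contribute 4.
Tm = 4·4 + 2·6 = 16 + 12 = 28°C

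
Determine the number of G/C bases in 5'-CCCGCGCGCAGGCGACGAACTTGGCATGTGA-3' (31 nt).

21

Scanning the sequence gives A=6, C=10, T=4, G=11.
G+C = 11 + 10 = 21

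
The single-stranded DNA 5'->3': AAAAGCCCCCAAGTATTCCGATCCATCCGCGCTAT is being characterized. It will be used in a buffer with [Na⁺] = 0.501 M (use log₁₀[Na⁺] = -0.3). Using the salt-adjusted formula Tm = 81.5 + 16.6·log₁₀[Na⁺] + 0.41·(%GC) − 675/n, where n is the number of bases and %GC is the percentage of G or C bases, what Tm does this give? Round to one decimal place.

Length n = 35. Scanning the sequence gives C=13, G=5, A=10, T=7.
G+C = 18, so %GC = 18/35 × 100 = 51.429%
Salt term: 16.6 × (-0.3) = -4.98
GC term: 0.41 × 51.429 = 21.086; length term: −675/35 = −19.286
Tm = 81.5 + (-4.98) + 21.086 − 19.286 = 78.32 → 78.3°C

78.3°C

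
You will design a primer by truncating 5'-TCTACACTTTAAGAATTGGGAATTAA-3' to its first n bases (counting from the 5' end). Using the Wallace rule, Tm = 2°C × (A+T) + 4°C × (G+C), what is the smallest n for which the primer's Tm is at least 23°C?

n = 9

First 8 bases: TCTACACT → Tm = 22°C (< 23°C)
First 9 bases: TCTACACTT → Tm = 24°C (≥ 23°C)
Since every base adds ≥2°C, Tm only increases with n, so the threshold is first crossed at n = 9.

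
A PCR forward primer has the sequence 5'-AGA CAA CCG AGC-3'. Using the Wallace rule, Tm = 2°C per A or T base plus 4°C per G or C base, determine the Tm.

38°C

Scanning the sequence gives T=0, A=5, G=3, C=4.
So N_AT = 5 and N_GC = 7.
Tm = 2×5 + 4×7 = 38°C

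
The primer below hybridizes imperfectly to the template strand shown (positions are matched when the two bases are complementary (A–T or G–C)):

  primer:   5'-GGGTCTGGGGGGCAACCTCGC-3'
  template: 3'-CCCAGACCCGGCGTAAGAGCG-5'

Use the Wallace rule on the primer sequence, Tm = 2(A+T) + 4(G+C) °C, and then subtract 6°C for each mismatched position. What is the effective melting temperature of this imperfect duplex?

Primer base counts: A=2, T=3, G=10, C=6 → A+T=5, G+C=16
Perfect-match Tm = 2(5) + 4(16) = 10 + 64 = 74°C
Mismatches (positions where the bases are not complementary): 4 (at positions 10, 11, 15, 16)
Effective Tm = 74 − 4×6 = 74 − 24 = 50°C

50°C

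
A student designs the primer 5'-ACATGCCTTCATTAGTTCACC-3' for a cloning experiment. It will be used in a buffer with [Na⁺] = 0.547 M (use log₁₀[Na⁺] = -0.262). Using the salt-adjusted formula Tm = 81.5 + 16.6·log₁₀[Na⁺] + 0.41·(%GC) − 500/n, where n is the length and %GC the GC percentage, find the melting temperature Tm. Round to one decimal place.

Length n = 21. Counting bases: T=7, A=5, G=2, C=7
G+C = 9, so %GC = 9/21 × 100 = 42.857%
Salt term: 16.6 × (-0.262) = -4.349
GC term: 0.41 × 42.857 = 17.571; length term: −500/21 = −23.81
Tm = 81.5 + (-4.349) + 17.571 − 23.81 = 70.912 → 70.9°C

70.9°C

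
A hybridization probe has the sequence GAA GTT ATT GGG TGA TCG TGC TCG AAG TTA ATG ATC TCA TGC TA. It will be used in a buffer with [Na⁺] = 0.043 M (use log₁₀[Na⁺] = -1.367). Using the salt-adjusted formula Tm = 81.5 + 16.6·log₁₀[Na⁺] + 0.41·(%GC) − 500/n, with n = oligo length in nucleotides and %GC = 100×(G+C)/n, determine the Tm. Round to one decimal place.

Length n = 44. G=12, T=15, A=11, C=6
G+C = 18, so %GC = 18/44 × 100 = 40.909%
Salt term: 16.6 × (-1.367) = -22.692
GC term: 0.41 × 40.909 = 16.773; length term: −500/44 = −11.364
Tm = 81.5 + (-22.692) + 16.773 − 11.364 = 64.217 → 64.2°C

64.2°C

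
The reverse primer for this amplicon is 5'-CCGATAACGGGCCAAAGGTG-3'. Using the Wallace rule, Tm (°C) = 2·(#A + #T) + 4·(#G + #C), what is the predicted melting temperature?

T=2, A=6, C=5, G=7
AT pairs contribute 8, GC pairs contribute 12.
Tm = 2(8) + 4(12) = 16 + 48 = 64°C

64°C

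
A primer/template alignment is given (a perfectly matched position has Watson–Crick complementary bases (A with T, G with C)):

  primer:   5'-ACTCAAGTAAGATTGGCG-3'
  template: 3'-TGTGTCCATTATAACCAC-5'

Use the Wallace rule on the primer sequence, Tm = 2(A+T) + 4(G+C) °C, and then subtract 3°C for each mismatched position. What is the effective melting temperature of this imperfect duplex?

40°C

Primer base counts: A=6, T=4, G=5, C=3 → A+T=10, G+C=8
Perfect-match Tm = 2(10) + 4(8) = 20 + 32 = 52°C
Mismatches (positions where the bases are not complementary): 4 (at positions 3, 6, 11, 17)
Effective Tm = 52 − 4×3 = 52 − 12 = 40°C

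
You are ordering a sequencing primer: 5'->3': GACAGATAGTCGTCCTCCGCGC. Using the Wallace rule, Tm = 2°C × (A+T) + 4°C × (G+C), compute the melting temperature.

Scanning the sequence gives T=4, G=6, A=4, C=8.
So N_AT = 8 and N_GC = 14.
Tm = 4·14 + 2·8 = 56 + 16 = 72°C

72°C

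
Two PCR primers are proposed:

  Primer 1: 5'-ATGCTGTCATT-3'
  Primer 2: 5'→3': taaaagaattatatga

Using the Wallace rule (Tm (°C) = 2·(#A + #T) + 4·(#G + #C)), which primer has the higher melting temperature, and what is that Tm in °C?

Primer 1: A+T=7, G+C=4 → Tm = 2(7)+4(4) = 30°C
Primer 2: A+T=14, G+C=2 → Tm = 2(14)+4(2) = 36°C
30°C vs 36°C → primer 2 is higher.

Primer 2, 36°C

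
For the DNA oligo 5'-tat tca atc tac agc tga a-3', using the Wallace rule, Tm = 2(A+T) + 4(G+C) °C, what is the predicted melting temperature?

T=6, C=4, G=2, A=7
AT pairs contribute 13, GC pairs contribute 6.
Tm = 4·6 + 2·13 = 24 + 26 = 50°C

50°C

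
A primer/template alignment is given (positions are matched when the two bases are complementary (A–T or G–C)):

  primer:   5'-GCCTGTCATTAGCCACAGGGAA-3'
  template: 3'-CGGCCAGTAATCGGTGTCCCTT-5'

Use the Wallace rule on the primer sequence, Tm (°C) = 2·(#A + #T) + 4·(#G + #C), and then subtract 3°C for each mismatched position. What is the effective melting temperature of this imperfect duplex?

Primer base counts: A=6, T=4, G=6, C=6 → A+T=10, G+C=12
Perfect-match Tm = 2(10) + 4(12) = 20 + 48 = 68°C
Mismatches (positions where the bases are not complementary): 1 (at position 4)
Effective Tm = 68 − 1×3 = 68 − 3 = 65°C

65°C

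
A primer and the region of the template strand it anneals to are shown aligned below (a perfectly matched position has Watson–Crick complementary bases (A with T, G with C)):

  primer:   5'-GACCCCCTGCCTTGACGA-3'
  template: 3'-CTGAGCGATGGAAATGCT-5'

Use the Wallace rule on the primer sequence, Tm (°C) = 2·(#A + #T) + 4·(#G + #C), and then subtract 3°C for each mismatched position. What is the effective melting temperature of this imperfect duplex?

48°C

Primer base counts: A=3, T=3, G=4, C=8 → A+T=6, G+C=12
Perfect-match Tm = 2(6) + 4(12) = 12 + 48 = 60°C
Mismatches (positions where the bases are not complementary): 4 (at positions 4, 6, 9, 14)
Effective Tm = 60 − 4×3 = 60 − 12 = 48°C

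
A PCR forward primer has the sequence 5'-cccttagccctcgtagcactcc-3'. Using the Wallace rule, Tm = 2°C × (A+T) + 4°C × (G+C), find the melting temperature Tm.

Scanning the sequence gives T=5, C=11, G=3, A=3.
So N_AT = 8 and N_GC = 14.
Tm = 2(8) + 4(14) = 16 + 56 = 72°C

72°C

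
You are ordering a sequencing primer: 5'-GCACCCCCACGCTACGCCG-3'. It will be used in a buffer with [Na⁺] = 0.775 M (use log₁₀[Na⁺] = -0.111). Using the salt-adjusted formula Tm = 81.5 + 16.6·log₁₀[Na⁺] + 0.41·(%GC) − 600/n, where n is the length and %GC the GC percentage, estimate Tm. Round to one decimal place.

Length n = 19. Counting bases: G=4, T=1, C=11, A=3
G+C = 15, so %GC = 15/19 × 100 = 78.947%
Salt term: 16.6 × (-0.111) = -1.843
GC term: 0.41 × 78.947 = 32.368; length term: −600/19 = −31.579
Tm = 81.5 + (-1.843) + 32.368 − 31.579 = 80.446 → 80.4°C

80.4°C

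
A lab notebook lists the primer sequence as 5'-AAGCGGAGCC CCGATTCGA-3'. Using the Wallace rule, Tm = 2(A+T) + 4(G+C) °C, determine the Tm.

Base counts: C=6, A=5, T=2, G=6
AT pairs contribute 7, GC pairs contribute 12.
Tm = 4·12 + 2·7 = 48 + 14 = 62°C

62°C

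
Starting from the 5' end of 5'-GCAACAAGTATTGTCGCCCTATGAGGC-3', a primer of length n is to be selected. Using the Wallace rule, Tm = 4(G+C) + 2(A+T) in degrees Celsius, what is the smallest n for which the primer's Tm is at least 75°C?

n = 26

First 25 bases: GCAACAAGTATTGTCGCCCTATGAG → Tm = 74°C (< 75°C)
First 26 bases: GCAACAAGTATTGTCGCCCTATGAGG → Tm = 78°C (≥ 75°C)
Each additional base adds 2°C (A/T) or 4°C (G/C), so Tm is non-decreasing in n; n = 26 is the first length to reach 75°C.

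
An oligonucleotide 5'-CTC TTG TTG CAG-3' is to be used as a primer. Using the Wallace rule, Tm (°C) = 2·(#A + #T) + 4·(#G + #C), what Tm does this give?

36°C

A=1, T=5, G=3, C=3
So N_AT = 6 and N_GC = 6.
Tm = 2(6) + 4(6) = 12 + 24 = 36°C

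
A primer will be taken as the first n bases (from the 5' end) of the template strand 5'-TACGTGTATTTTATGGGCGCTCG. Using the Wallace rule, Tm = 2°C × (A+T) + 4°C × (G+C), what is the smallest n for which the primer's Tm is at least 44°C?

n = 17

First 16 bases: TACGTGTATTTTATGG → Tm = 42°C (< 44°C)
First 17 bases: TACGTGTATTTTATGGG → Tm = 46°C (≥ 44°C)
Since every base adds ≥2°C, Tm only increases with n, so the threshold is first crossed at n = 17.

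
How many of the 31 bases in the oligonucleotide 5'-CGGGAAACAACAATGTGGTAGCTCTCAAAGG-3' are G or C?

A=11, T=5, C=6, G=9
Total G or C: 9 + 6 = 15

15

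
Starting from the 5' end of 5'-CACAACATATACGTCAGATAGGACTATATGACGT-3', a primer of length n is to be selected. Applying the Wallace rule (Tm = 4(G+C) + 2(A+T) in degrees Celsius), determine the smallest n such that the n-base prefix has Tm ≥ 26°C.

First 9 bases: CACAACATA → Tm = 24°C (< 26°C)
First 10 bases: CACAACATAT → Tm = 26°C (≥ 26°C)
Each additional base adds 2°C (A/T) or 4°C (G/C), so Tm is non-decreasing in n; n = 10 is the first length to reach 26°C.

n = 10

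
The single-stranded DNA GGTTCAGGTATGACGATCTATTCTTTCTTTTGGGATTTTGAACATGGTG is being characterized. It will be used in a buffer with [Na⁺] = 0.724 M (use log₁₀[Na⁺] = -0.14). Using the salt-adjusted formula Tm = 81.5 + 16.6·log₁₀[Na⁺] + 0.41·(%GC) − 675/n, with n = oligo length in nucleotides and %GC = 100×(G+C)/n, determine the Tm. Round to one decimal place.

Length n = 49. Counting bases: T=21, C=6, A=9, G=13
G+C = 19, so %GC = 19/49 × 100 = 38.776%
Salt term: 16.6 × (-0.14) = -2.324
GC term: 0.41 × 38.776 = 15.898; length term: −675/49 = −13.776
Tm = 81.5 + (-2.324) + 15.898 − 13.776 = 81.298 → 81.3°C

81.3°C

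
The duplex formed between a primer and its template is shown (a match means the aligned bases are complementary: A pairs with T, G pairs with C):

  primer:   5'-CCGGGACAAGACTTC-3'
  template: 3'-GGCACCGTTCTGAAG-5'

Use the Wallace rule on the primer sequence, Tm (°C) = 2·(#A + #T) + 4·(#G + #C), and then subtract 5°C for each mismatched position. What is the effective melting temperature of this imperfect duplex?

38°C

Primer base counts: A=4, T=2, G=4, C=5 → A+T=6, G+C=9
Perfect-match Tm = 2(6) + 4(9) = 12 + 36 = 48°C
Mismatches (positions where the bases are not complementary): 2 (at positions 4, 6)
Effective Tm = 48 − 2×5 = 48 − 10 = 38°C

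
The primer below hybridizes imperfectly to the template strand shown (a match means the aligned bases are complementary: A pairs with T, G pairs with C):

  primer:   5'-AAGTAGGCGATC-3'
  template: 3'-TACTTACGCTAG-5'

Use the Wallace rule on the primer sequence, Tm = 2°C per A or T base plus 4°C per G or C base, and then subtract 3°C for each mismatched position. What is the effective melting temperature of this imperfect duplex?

27°C

Primer base counts: A=4, T=2, G=4, C=2 → A+T=6, G+C=6
Perfect-match Tm = 2(6) + 4(6) = 12 + 24 = 36°C
Mismatches (positions where the bases are not complementary): 3 (at positions 2, 4, 6)
Effective Tm = 36 − 3×3 = 36 − 9 = 27°C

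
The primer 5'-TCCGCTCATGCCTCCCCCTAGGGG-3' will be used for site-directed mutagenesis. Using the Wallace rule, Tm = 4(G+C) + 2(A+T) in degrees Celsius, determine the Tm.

82°C

G=6, A=2, C=11, T=5
A+T = 7, G+C = 17
Tm = 2×7 + 4×17 = 82°C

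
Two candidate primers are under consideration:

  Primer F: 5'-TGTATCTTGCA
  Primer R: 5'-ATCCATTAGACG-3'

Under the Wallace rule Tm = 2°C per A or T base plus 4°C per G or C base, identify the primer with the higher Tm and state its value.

Primer F: A+T=7, G+C=4 → Tm = 2(7)+4(4) = 30°C
Primer R: A+T=7, G+C=5 → Tm = 2(7)+4(5) = 34°C
30°C vs 34°C → primer R is higher.

Primer R, 34°C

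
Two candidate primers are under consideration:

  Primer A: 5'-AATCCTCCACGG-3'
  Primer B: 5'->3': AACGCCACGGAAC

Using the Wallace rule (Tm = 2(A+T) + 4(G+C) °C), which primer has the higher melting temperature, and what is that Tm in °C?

Primer B, 42°C

Primer A: A+T=5, G+C=7 → Tm = 2(5)+4(7) = 38°C
Primer B: A+T=5, G+C=8 → Tm = 2(5)+4(8) = 42°C
38°C vs 42°C → primer B is higher.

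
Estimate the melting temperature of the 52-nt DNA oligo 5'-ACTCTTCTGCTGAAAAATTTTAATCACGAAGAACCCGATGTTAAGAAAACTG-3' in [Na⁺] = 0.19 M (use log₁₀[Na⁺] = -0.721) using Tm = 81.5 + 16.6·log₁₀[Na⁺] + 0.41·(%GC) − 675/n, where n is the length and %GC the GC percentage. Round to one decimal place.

Length n = 52. G=8, T=14, A=20, C=10
G+C = 18, so %GC = 18/52 × 100 = 34.615%
Salt term: 16.6 × (-0.721) = -11.969
GC term: 0.41 × 34.615 = 14.192; length term: −675/52 = −12.981
Tm = 81.5 + (-11.969) + 14.192 − 12.981 = 70.742 → 70.7°C

70.7°C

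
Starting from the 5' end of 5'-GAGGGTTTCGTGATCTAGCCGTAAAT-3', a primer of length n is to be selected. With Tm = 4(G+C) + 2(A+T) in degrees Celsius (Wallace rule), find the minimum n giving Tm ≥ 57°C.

First 18 bases: GAGGGTTTCGTGATCTAG → Tm = 54°C (< 57°C)
First 19 bases: GAGGGTTTCGTGATCTAGC → Tm = 58°C (≥ 57°C)
Each additional base adds 2°C (A/T) or 4°C (G/C), so Tm is non-decreasing in n; n = 19 is the first length to reach 57°C.

n = 19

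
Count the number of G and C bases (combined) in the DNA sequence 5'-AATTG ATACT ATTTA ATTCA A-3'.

3

Scanning the sequence gives G=1, T=9, A=9, C=2.
G+C = 1 + 2 = 3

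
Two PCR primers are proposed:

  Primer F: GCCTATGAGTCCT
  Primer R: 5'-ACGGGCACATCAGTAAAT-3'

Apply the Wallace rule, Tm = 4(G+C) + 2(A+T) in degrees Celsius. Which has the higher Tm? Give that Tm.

Primer F: A+T=6, G+C=7 → Tm = 2(6)+4(7) = 40°C
Primer R: A+T=10, G+C=8 → Tm = 2(10)+4(8) = 52°C
40°C vs 52°C → primer R is higher.

Primer R, 52°C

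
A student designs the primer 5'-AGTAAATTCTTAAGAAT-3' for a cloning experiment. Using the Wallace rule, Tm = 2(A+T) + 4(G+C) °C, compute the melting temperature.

40°C

Counting bases: A=8, C=1, T=6, G=2
A+T = 14, G+C = 3
Tm = 2(14) + 4(3) = 28 + 12 = 40°C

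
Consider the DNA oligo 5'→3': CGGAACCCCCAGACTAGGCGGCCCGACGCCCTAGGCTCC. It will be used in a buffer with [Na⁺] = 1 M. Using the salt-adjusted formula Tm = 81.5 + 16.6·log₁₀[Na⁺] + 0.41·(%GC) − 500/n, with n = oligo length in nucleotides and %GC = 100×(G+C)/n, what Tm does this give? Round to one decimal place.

Length n = 39. Counting bases: T=3, A=7, C=18, G=11
G+C = 29, so %GC = 29/39 × 100 = 74.359%
Salt term: 16.6 × (0) = 0
GC term: 0.41 × 74.359 = 30.487; length term: −500/39 = −12.821
Tm = 81.5 + (0) + 30.487 − 12.821 = 99.166 → 99.2°C

99.2°C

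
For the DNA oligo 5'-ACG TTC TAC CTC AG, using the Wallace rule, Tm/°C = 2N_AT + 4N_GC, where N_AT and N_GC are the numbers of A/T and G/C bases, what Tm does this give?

42°C

Scanning the sequence gives A=3, G=2, T=4, C=5.
AT pairs contribute 7, GC pairs contribute 7.
Tm = 2(7) + 4(7) = 14 + 28 = 42°C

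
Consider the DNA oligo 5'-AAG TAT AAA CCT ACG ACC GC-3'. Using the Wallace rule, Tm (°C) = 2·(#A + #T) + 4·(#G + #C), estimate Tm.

Base counts: G=3, A=8, T=3, C=6
So N_AT = 11 and N_GC = 9.
Tm = 4·9 + 2·11 = 36 + 22 = 58°C

58°C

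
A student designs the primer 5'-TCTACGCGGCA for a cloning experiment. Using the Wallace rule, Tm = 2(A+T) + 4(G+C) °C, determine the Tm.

Counting bases: C=4, T=2, A=2, G=3
A+T = 4, G+C = 7
Tm = 2×4 + 4×7 = 36°C

36°C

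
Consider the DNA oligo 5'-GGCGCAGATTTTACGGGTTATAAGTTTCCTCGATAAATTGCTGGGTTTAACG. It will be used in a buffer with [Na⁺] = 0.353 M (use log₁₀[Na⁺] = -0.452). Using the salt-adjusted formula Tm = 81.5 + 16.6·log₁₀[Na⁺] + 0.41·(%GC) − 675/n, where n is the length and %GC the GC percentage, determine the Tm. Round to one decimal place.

Length n = 52. Counting bases: A=12, T=18, G=14, C=8
G+C = 22, so %GC = 22/52 × 100 = 42.308%
Salt term: 16.6 × (-0.452) = -7.503
GC term: 0.41 × 42.308 = 17.346; length term: −675/52 = −12.981
Tm = 81.5 + (-7.503) + 17.346 − 12.981 = 78.362 → 78.4°C

78.4°C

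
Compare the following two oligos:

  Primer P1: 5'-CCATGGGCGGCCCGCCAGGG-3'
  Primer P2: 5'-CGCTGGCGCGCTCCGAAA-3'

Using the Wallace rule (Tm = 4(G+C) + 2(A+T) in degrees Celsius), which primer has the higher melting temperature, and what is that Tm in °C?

Primer P1, 74°C

Primer P1: A+T=3, G+C=17 → Tm = 2(3)+4(17) = 74°C
Primer P2: A+T=5, G+C=13 → Tm = 2(5)+4(13) = 62°C
74°C vs 62°C → primer P1 is higher.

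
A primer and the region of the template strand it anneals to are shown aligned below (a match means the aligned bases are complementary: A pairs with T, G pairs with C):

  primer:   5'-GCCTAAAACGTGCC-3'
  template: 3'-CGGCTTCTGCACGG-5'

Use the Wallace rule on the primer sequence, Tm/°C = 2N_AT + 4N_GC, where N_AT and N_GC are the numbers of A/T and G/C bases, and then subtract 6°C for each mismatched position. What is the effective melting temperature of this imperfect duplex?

Primer base counts: A=4, T=2, G=3, C=5 → A+T=6, G+C=8
Perfect-match Tm = 2(6) + 4(8) = 12 + 32 = 44°C
Mismatches (positions where the bases are not complementary): 2 (at positions 4, 7)
Effective Tm = 44 − 2×6 = 44 − 12 = 32°C

32°C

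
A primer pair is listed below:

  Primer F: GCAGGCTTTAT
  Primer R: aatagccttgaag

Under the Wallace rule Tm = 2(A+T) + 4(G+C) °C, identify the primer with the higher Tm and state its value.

Primer F: A+T=6, G+C=5 → Tm = 2(6)+4(5) = 32°C
Primer R: A+T=8, G+C=5 → Tm = 2(8)+4(5) = 36°C
32°C vs 36°C → primer R is higher.

Primer R, 36°C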